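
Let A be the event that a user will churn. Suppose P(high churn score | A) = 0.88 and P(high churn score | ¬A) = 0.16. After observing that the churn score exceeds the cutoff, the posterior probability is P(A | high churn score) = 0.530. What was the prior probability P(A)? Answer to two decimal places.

In odds form, posterior odds = prior odds × likelihood ratio, so prior odds = posterior odds ÷ LR.
Posterior odds = 0.530/(1−0.530) = 1.1277. LR = 0.88/0.16 = 5.5000.
Prior odds = 1.1277/5.5000 = 0.2050, so P(A) = 0.2050/(1+0.2050) ≈ 0.17.

P(A) = 0.17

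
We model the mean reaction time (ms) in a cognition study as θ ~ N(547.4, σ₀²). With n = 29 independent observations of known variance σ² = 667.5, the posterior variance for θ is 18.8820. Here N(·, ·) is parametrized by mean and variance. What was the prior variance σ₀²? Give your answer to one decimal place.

σ₀² = 105.1

For the Normal–Normal model with known σ², precisions add: τ_n = τ₀ + n/σ².
So 1/σ₀² = 1/18.8820 − 29/667.5 = 0.052960 − 0.043446 = 0.009514.
Hence σ₀² = 1/0.009514 ≈ 105.1.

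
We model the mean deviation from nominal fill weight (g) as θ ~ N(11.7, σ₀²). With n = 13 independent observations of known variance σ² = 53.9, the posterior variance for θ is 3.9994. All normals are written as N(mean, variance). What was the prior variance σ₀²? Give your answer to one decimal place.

Posterior precision equals prior precision plus data precision: 1/σ_n² = 1/σ₀² + n/σ².
So 1/σ₀² = 1/3.9994 − 13/53.9 = 0.250038 − 0.241187 = 0.008851.
Hence σ₀² = 1/0.008851 ≈ 113.0.

σ₀² = 113.0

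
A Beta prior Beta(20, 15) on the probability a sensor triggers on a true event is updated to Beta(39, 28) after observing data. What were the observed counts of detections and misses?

Beta is conjugate to the binomial likelihood: posterior = Beta(a+s, b+f).
So s = 39 − 20 = 19 and f = 28 − 15 = 13.

19 detections and 13 misses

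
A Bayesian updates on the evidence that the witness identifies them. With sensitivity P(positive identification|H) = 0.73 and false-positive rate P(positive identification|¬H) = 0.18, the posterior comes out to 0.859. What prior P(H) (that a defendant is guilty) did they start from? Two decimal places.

P(H) = 0.60

In odds form, posterior odds = prior odds × likelihood ratio, so prior odds = posterior odds ÷ LR.
Posterior odds = 0.859/(1−0.859) = 6.0922. LR = 0.73/0.18 = 4.0556.
Prior odds = 6.0922/4.0556 = 1.5022, so P(H) = 1.5022/(1+1.5022) ≈ 0.60.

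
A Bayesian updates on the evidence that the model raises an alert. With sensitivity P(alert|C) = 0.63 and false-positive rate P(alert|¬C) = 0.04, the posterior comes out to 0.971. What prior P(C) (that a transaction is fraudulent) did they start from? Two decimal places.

In odds form, posterior odds = prior odds × likelihood ratio, so prior odds = posterior odds ÷ LR.
Posterior odds = 0.971/(1−0.971) = 33.4828. LR = 0.63/0.04 = 15.7500.
Prior odds = 33.4828/15.7500 = 2.1259, so P(C) = 2.1259/(1+2.1259) ≈ 0.68.

P(C) = 0.68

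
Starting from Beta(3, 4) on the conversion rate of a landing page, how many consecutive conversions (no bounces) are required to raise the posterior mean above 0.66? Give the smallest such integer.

After k conversions and 0 bounces the posterior is Beta(3+k, 4), with mean (3+k)/(3+4+k).
Set (3+k)/(7+k) > 0.66 and solve: k > (0.66·7 − 3)/(1 − 0.66) = 4.765.
The smallest integer exceeding 4.765 is 5.

k = 5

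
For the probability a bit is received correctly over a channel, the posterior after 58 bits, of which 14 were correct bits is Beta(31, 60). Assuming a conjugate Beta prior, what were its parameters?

Beta is conjugate to the binomial likelihood: posterior = Beta(a+s, b+f).
Subtract the data counts: 31−14=17, 60−44=16.

Beta(17, 16)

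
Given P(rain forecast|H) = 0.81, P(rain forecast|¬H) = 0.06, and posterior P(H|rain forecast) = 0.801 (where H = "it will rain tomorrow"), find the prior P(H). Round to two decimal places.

Bayes' rule in odds form gives O(H|E) = O(H)·[P(E|H)/P(E|¬H)], hence O(H) = O(H|E)/LR.
Posterior odds = 0.801/(1−0.801) = 4.0251. LR = 0.81/0.06 = 13.5000.
Prior odds = 4.0251/13.5000 = 0.2982, so P(H) = 0.2982/(1+0.2982) ≈ 0.23.

P(H) = 0.23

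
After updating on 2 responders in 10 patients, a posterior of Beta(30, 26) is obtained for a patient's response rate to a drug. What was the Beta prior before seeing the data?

Beta is conjugate to the binomial likelihood: posterior = Beta(a+s, b+f).
Subtract the data counts: 30−2=28, 26−8=18.

Beta(28, 18)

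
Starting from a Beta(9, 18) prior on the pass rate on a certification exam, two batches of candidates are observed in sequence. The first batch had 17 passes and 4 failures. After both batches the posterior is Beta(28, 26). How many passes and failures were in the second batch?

2 passes and 4 failures

Because Beta–binomial updating is additive in the counts, the combined data contributed (α_post−α_prior, β_post−β_prior) successes and failures.
Total across both batches: 28−9=19 passes, 26−18=8 failures.
Subtract the first batch: 19−17=2 passes and 8−4=4 failures.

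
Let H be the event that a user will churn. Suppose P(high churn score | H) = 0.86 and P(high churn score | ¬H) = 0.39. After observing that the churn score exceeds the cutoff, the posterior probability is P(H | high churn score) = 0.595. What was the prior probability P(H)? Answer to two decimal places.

P(H) = 0.40

In odds form, posterior odds = prior odds × likelihood ratio, so prior odds = posterior odds ÷ LR.
Posterior odds = 0.595/(1−0.595) = 1.4691. LR = 0.86/0.39 = 2.2051.
Prior odds = 1.4691/2.2051 = 0.6662, so P(H) = 0.6662/(1+0.6662) ≈ 0.40.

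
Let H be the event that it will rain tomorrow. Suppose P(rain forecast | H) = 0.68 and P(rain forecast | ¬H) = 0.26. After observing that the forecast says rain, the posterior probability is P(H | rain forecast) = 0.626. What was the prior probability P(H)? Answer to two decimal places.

In odds form, posterior odds = prior odds × likelihood ratio, so prior odds = posterior odds ÷ LR.
Posterior odds = 0.626/(1−0.626) = 1.6738. LR = 0.68/0.26 = 2.6154.
Prior odds = 1.6738/2.6154 = 0.6400, so P(H) = 0.6400/(1+0.6400) ≈ 0.39.

P(H) = 0.39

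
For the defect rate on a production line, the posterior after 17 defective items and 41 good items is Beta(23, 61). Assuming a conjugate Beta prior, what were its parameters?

Beta(6, 20)

A Beta(a, b) prior with s successes and f failures in binomial data gives a Beta(a+s, b+f) posterior.
So a = 23 − 17 = 6 and b = 61 − 41 = 20.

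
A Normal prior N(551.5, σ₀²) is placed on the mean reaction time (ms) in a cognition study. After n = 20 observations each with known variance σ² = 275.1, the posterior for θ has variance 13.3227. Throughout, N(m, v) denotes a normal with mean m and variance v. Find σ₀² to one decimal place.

For the Normal–Normal model with known σ², precisions add: τ_n = τ₀ + n/σ².
So 1/σ₀² = 1/13.3227 − 20/275.1 = 0.075060 − 0.072701 = 0.002359.
Hence σ₀² = 1/0.002359 ≈ 423.9.

σ₀² = 423.9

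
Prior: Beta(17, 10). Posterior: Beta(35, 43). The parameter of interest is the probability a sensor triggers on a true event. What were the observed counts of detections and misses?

Beta is conjugate to the binomial likelihood: posterior = Beta(α+s, β+f).
Match parameters: s=35−17=18, f=43−10=33.

18 detections and 33 misses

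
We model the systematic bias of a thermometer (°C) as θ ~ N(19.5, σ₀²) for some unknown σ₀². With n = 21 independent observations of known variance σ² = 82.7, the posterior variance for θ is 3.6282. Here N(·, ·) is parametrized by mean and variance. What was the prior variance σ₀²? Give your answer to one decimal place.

σ₀² = 46.1

Posterior precision equals prior precision plus data precision: 1/σ_n² = 1/σ₀² + n/σ².
So 1/σ₀² = 1/3.6282 − 21/82.7 = 0.275619 − 0.253930 = 0.021689.
Hence σ₀² = 1/0.021689 ≈ 46.1.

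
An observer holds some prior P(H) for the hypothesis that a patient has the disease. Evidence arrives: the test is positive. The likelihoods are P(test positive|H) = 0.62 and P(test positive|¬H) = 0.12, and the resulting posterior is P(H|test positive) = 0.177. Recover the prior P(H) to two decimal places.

Bayes' rule in odds form gives O(H|E) = O(H)·[P(E|H)/P(E|¬H)], hence O(H) = O(H|E)/LR.
Posterior odds = 0.177/(1−0.177) = 0.2151. LR = 0.62/0.12 = 5.1667.
Prior odds = 0.2151/5.1667 = 0.0416, so P(H) = 0.0416/(1+0.0416) ≈ 0.04.

P(H) = 0.04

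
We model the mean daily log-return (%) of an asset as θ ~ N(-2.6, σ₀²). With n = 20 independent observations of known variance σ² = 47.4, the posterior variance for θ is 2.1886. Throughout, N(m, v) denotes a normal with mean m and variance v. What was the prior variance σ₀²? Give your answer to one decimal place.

For the Normal–Normal model with known σ², precisions add: τ_n = τ₀ + n/σ².
So 1/σ₀² = 1/2.1886 − 20/47.4 = 0.456913 − 0.421941 = 0.034972.
Hence σ₀² = 1/0.034972 ≈ 28.6.

σ₀² = 28.6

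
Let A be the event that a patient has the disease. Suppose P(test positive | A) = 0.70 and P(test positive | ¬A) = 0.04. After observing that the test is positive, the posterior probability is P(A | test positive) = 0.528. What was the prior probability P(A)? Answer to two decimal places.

P(A) = 0.06

Bayes' rule in odds form gives O(A|E) = O(A)·[P(E|A)/P(E|¬A)], hence O(A) = O(A|E)/LR.
Posterior odds = 0.528/(1−0.528) = 1.1186. LR = 0.70/0.04 = 17.5000.
Prior odds = 1.1186/17.5000 = 0.0639, so P(A) = 0.0639/(1+0.0639) ≈ 0.06.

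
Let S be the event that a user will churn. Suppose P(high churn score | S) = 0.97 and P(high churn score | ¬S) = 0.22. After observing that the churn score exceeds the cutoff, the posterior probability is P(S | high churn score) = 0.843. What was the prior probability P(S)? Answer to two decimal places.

Bayes' rule in odds form gives O(S|E) = O(S)·[P(E|S)/P(E|¬S)], hence O(S) = O(S|E)/LR.
Posterior odds = 0.843/(1−0.843) = 5.3694. LR = 0.97/0.22 = 4.4091.
Prior odds = 5.3694/4.4091 = 1.2178, so P(S) = 1.2178/(1+1.2178) ≈ 0.55.

P(S) = 0.55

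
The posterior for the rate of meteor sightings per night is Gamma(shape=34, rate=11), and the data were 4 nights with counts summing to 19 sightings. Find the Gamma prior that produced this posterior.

Gamma–Poisson conjugacy: posterior shape = α + Σxᵢ, posterior rate = β + n.
So α = 34 − 19 = 15 and β = 11 − 4 = 7.

Gamma(shape=15, rate=7)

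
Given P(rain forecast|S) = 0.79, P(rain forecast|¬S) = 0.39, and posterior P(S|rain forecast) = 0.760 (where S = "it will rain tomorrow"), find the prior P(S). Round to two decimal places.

Bayes' rule in odds form gives O(S|E) = O(S)·[P(E|S)/P(E|¬S)], hence O(S) = O(S|E)/LR.
Posterior odds = 0.760/(1−0.760) = 3.1667. LR = 0.79/0.39 = 2.0256.
Prior odds = 3.1667/2.0256 = 1.5633, so P(S) = 1.5633/(1+1.5633) ≈ 0.61.

P(S) = 0.61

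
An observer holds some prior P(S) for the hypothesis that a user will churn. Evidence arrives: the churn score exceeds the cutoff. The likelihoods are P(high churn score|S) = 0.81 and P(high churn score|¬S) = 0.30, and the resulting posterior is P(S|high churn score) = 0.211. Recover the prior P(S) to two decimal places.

P(S) = 0.09

In odds form, posterior odds = prior odds × likelihood ratio, so prior odds = posterior odds ÷ LR.
Posterior odds = 0.211/(1−0.211) = 0.2674. LR = 0.81/0.30 = 2.7000.
Prior odds = 0.2674/2.7000 = 0.0990, so P(S) = 0.0990/(1+0.0990) ≈ 0.09.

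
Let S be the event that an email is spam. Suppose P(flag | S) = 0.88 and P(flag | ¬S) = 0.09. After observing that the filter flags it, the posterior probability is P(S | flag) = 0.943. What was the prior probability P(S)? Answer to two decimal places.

Bayes' rule in odds form gives O(S|E) = O(S)·[P(E|S)/P(E|¬S)], hence O(S) = O(S|E)/LR.
Posterior odds = 0.943/(1−0.943) = 16.5439. LR = 0.88/0.09 = 9.7778.
Prior odds = 16.5439/9.7778 = 1.6920, so P(S) = 1.6920/(1+1.6920) ≈ 0.63.

P(S) = 0.63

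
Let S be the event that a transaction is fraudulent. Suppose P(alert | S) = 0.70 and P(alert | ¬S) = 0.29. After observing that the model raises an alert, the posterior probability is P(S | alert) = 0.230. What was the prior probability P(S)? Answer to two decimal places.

P(S) = 0.11

In odds form, posterior odds = prior odds × likelihood ratio, so prior odds = posterior odds ÷ LR.
Posterior odds = 0.230/(1−0.230) = 0.2987. LR = 0.70/0.29 = 2.4138.
Prior odds = 0.2987/2.4138 = 0.1237, so P(S) = 0.1237/(1+0.1237) ≈ 0.11.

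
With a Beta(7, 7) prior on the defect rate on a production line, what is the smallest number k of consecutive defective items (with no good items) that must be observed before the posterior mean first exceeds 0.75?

k = 15

After k defective items and 0 good items the posterior is Beta(7+k, 7), with mean (7+k)/(7+7+k).
Set (7+k)/(14+k) > 0.75 and solve: k > (0.75·14 − 7)/(1 − 0.75) = 14.000.
The smallest integer exceeding 14.000 is 15.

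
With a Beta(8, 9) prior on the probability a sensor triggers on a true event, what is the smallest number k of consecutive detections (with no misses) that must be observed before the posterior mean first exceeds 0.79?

k = 26

After k detections and 0 misses the posterior is Beta(8+k, 9), with mean (8+k)/(8+9+k).
Set (8+k)/(17+k) > 0.79 and solve: k > (0.79·17 − 8)/(1 − 0.79) = 25.857.
The smallest integer exceeding 25.857 is 26.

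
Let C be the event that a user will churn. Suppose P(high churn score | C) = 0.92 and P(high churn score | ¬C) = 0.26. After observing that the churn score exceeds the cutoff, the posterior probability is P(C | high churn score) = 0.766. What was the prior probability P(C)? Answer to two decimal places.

P(C) = 0.48

In odds form, posterior odds = prior odds × likelihood ratio, so prior odds = posterior odds ÷ LR.
Posterior odds = 0.766/(1−0.766) = 3.2735. LR = 0.92/0.26 = 3.5385.
Prior odds = 3.2735/3.5385 = 0.9251, so P(C) = 0.9251/(1+0.9251) ≈ 0.48.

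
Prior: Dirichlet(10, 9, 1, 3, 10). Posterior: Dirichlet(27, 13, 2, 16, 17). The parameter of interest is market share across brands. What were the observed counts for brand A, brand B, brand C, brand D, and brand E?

counts (17, 4, 1, 13, 7)

For a Dirichlet(α) prior with multinomial counts c, the posterior is Dirichlet(α + c) componentwise.
Counts are posterior − prior componentwise: 27−10=17, 13−9=4, 2−1=1, 16−3=13, 17−10=7.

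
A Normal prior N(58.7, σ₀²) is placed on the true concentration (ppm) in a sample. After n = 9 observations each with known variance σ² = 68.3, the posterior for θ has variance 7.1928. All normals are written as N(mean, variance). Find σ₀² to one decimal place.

For the Normal–Normal model with known σ², precisions add: τ_n = τ₀ + n/σ².
So 1/σ₀² = 1/7.1928 − 9/68.3 = 0.139028 − 0.131772 = 0.007256.
Hence σ₀² = 1/0.007256 ≈ 137.8.

σ₀² = 137.8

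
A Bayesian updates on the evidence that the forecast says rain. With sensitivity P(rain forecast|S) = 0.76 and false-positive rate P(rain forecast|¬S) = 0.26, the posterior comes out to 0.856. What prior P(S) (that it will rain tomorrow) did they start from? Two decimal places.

P(S) = 0.67

In odds form, posterior odds = prior odds × likelihood ratio, so prior odds = posterior odds ÷ LR.
Posterior odds = 0.856/(1−0.856) = 5.9444. LR = 0.76/0.26 = 2.9231.
Prior odds = 5.9444/2.9231 = 2.0336, so P(S) = 2.0336/(1+2.0336) ≈ 0.67.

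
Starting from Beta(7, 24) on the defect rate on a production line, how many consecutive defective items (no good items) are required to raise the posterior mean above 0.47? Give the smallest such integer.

After k defective items and 0 good items the posterior is Beta(7+k, 24), with mean (7+k)/(7+24+k).
Set (7+k)/(31+k) > 0.47 and solve: k > (0.47·31 − 7)/(1 − 0.47) = 14.283.
The smallest integer exceeding 14.283 is 15, and checking k=15: (22)/(46) = 0.4783 > 0.47.

k = 15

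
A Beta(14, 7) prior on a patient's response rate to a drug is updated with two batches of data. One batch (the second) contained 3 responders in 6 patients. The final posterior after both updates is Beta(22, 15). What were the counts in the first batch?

Because Beta–binomial updating is additive in the counts, the combined data contributed (α_post−α_prior, β_post−β_prior) successes and failures.
Total across both batches: 22−14=8 responders, 15−7=8 non-responders.
Subtract the second batch: 8−3=5 responders and 8−3=5 non-responders.

5 responders and 5 non-responders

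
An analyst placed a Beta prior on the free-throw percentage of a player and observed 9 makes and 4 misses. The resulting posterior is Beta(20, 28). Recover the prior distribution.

A Beta(a, b) prior with s successes and f failures in binomial data gives a Beta(a+s, b+f) posterior.
Subtract the data counts: 20−9=11, 28−4=24.

Beta(11, 24)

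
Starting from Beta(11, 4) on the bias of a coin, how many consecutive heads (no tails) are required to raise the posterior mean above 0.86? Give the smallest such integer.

After k heads and 0 tails the posterior is Beta(11+k, 4), with mean (11+k)/(11+4+k).
Set (11+k)/(15+k) > 0.86 and solve: k > (0.86·15 − 11)/(1 − 0.86) = 13.571.
The smallest integer exceeding 13.571 is 14, and checking k=14: (25)/(29) = 0.8621 > 0.86.

k = 14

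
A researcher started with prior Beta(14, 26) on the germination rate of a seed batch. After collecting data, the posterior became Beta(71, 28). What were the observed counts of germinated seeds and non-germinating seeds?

57 germinated seeds and 2 non-germinating seeds

Under Beta–binomial conjugacy the posterior parameters are (a+s, b+f).
So s = 71 − 14 = 57 and f = 28 − 26 = 2.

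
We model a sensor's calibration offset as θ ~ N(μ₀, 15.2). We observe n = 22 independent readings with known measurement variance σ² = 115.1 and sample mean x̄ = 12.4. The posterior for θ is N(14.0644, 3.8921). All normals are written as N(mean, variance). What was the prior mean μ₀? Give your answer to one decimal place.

With known observation variance, the Normal–Normal posterior has precision τ_n = τ₀ + n/σ² and mean μ_n = (τ₀μ₀ + (n/σ²)x̄)/τ_n.
Here τ₀ = 1/15.2 = 0.065789 and τ_data = 22/115.1 = 0.191138, so τ_n = 0.256927.
Rearranging for μ₀: μ₀ = (μ_n·τ_n − τ_data·x̄)/τ₀ = (14.0644·0.256927 − 0.191138·12.4) / 0.065789 = 1.243413/0.065789 ≈ 18.9.

μ₀ = 18.9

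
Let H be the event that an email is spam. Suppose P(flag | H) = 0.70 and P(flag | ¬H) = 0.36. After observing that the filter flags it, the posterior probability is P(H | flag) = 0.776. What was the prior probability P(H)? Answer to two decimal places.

P(H) = 0.64

In odds form, posterior odds = prior odds × likelihood ratio, so prior odds = posterior odds ÷ LR.
Posterior odds = 0.776/(1−0.776) = 3.4643. LR = 0.70/0.36 = 1.9444.
Prior odds = 3.4643/1.9444 = 1.7817, so P(H) = 1.7817/(1+1.7817) ≈ 0.64.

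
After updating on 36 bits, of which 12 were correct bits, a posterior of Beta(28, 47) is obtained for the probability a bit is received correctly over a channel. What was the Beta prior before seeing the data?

Beta(16, 23)

Beta is conjugate to the binomial likelihood: posterior = Beta(α+s, β+f).
Subtract the data counts: 28−12=16, 47−24=23.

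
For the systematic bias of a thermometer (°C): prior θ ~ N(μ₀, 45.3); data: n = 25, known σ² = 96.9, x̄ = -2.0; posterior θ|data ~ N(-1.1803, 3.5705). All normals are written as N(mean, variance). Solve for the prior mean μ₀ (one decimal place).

μ₀ = 8.4

The posterior mean is a precision-weighted average: μ_n = (τ₀μ₀ + τ_data·x̄)/(τ₀+τ_data), with τ₀=1/σ₀² and τ_data=n/σ².
Here τ₀ = 1/45.3 = 0.022075 and τ_data = 25/96.9 = 0.257998, so τ_n = 0.280073.
Rearranging for μ₀: μ₀ = (μ_n·τ_n − τ_data·x̄)/τ₀ = (-1.1803·0.280073 − 0.257998·-2.0) / 0.022075 = 0.185426/0.022075 ≈ 8.4.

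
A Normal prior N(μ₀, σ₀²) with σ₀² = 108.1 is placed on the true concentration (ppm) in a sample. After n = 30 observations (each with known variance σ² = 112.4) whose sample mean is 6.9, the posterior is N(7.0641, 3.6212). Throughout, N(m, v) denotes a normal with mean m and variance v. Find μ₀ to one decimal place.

With known observation variance, the Normal–Normal posterior has precision τ_n = τ₀ + n/σ² and mean μ_n = (τ₀μ₀ + (n/σ²)x̄)/τ_n.
Here τ₀ = 1/108.1 = 0.009251 and τ_data = 30/112.4 = 0.266904, so τ_n = 0.276155.
Rearranging for μ₀: μ₀ = (μ_n·τ_n − τ_data·x̄)/τ₀ = (7.0641·0.276155 − 0.266904·6.9) / 0.009251 = 0.109149/0.009251 ≈ 11.8.

μ₀ = 11.8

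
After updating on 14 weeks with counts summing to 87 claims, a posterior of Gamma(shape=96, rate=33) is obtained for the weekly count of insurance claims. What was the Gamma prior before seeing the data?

A Gamma(α, β) prior (rate parametrization) on a Poisson rate with n observations summing to S gives posterior Gamma(α+S, β+n).
So α = 96 − 87 = 9 and β = 33 − 14 = 19.

Gamma(shape=9, rate=19)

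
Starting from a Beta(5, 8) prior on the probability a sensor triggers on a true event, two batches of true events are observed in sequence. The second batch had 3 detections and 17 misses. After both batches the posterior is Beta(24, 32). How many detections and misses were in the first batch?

16 detections and 7 misses

Sequential conjugate updates are equivalent to a single update on the pooled data, so total successes = posterior α − prior α and total failures = posterior β − prior β.
Total across both batches: 24−5=19 detections, 32−8=24 misses.
Subtract the second batch: 19−3=16 detections and 24−17=7 misses.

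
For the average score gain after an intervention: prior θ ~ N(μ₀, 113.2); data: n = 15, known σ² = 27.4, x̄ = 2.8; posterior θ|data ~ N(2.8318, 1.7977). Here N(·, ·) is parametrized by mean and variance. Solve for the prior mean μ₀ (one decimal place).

The posterior mean is a precision-weighted average: μ_n = (τ₀μ₀ + τ_data·x̄)/(τ₀+τ_data), with τ₀=1/σ₀² and τ_data=n/σ².
Here τ₀ = 1/113.2 = 0.008834 and τ_data = 15/27.4 = 0.547445, so τ_n = 0.556279.
Rearranging for μ₀: μ₀ = (μ_n·τ_n − τ_data·x̄)/τ₀ = (2.8318·0.556279 − 0.547445·2.8) / 0.008834 = 0.042425/0.008834 ≈ 4.8.

μ₀ = 4.8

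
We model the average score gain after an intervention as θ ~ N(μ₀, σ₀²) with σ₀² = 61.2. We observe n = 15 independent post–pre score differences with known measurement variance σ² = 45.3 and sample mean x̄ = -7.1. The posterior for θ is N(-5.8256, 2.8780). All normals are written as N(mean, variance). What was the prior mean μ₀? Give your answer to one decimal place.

The posterior mean is a precision-weighted average: μ_n = (τ₀μ₀ + τ_data·x̄)/(τ₀+τ_data), with τ₀=1/σ₀² and τ_data=n/σ².
Here τ₀ = 1/61.2 = 0.016340 and τ_data = 15/45.3 = 0.331126, so τ_n = 0.347466.
Rearranging for μ₀: μ₀ = (μ_n·τ_n − τ_data·x̄)/τ₀ = (-5.8256·0.347466 − 0.331126·-7.1) / 0.016340 = 0.326797/0.016340 ≈ 20.0.

μ₀ = 20.0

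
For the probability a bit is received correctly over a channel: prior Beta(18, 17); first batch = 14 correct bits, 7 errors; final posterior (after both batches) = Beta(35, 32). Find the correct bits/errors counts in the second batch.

Sequential conjugate updates are equivalent to a single update on the pooled data, so total successes = posterior α − prior α and total failures = posterior β − prior β.
Total across both batches: 35−18=17 correct bits, 32−17=15 errors.
Subtract the first batch: 17−14=3 correct bits and 15−7=8 errors.

3 correct bits and 8 errors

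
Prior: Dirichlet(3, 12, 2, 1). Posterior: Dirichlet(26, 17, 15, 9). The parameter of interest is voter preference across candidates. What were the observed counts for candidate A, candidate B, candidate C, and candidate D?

counts (23, 5, 13, 8)

For a Dirichlet(α) prior with multinomial counts c, the posterior is Dirichlet(α + c) componentwise.
Counts are posterior − prior componentwise: 26−3=23, 17−12=5, 15−2=13, 9−1=8.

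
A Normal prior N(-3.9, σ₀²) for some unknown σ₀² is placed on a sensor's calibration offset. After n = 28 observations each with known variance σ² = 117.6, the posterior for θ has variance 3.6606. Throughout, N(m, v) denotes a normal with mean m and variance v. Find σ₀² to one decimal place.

σ₀² = 28.5

For the Normal–Normal model with known σ², precisions add: τ_n = τ₀ + n/σ².
So 1/σ₀² = 1/3.6606 − 28/117.6 = 0.273179 − 0.238095 = 0.035084.
Hence σ₀² = 1/0.035084 ≈ 28.5.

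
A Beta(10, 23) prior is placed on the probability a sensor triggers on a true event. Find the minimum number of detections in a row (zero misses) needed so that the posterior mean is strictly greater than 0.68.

k = 39

After k detections and 0 misses the posterior is Beta(10+k, 23), with mean (10+k)/(10+23+k).
Set (10+k)/(33+k) > 0.68 and solve: k > (0.68·33 − 10)/(1 − 0.68) = 38.875.
The smallest integer exceeding 38.875 is 39, and checking k=39: (49)/(72) = 0.6806 > 0.68.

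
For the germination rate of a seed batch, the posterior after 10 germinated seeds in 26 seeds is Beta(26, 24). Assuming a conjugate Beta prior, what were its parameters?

Under Beta–binomial conjugacy the posterior parameters are (a+s, b+f).
So a = 26 − 10 = 16 and b = 24 − 16 = 8.

Beta(16, 8)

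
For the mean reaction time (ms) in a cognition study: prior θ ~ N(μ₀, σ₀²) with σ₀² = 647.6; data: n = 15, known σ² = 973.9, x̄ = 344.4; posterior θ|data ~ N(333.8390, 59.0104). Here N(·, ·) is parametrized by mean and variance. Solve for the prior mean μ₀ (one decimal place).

The posterior mean is a precision-weighted average: μ_n = (τ₀μ₀ + τ_data·x̄)/(τ₀+τ_data), with τ₀=1/σ₀² and τ_data=n/σ².
Here τ₀ = 1/647.6 = 0.001544 and τ_data = 15/973.9 = 0.015402, so τ_n = 0.016946.
Rearranging for μ₀: μ₀ = (μ_n·τ_n − τ_data·x̄)/τ₀ = (333.8390·0.016946 − 0.015402·344.4) / 0.001544 = 0.352787/0.001544 ≈ 228.5.

μ₀ = 228.5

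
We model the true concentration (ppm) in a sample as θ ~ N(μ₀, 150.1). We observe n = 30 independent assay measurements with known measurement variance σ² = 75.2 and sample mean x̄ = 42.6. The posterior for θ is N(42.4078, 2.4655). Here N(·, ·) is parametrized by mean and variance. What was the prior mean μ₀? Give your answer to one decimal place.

μ₀ = 30.9

With known observation variance, the Normal–Normal posterior has precision τ_n = τ₀ + n/σ² and mean μ_n = (τ₀μ₀ + (n/σ²)x̄)/τ_n.
Here τ₀ = 1/150.1 = 0.006662 and τ_data = 30/75.2 = 0.398936, so τ_n = 0.405598.
Rearranging for μ₀: μ₀ = (μ_n·τ_n − τ_data·x̄)/τ₀ = (42.4078·0.405598 − 0.398936·42.6) / 0.006662 = 0.205845/0.006662 ≈ 30.9.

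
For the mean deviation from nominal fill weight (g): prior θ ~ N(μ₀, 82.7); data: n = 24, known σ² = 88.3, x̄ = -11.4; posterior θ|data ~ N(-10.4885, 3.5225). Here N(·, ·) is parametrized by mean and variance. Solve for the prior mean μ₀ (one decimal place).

The posterior mean is a precision-weighted average: μ_n = (τ₀μ₀ + τ_data·x̄)/(τ₀+τ_data), with τ₀=1/σ₀² and τ_data=n/σ².
Here τ₀ = 1/82.7 = 0.012092 and τ_data = 24/88.3 = 0.271801, so τ_n = 0.283893.
Rearranging for μ₀: μ₀ = (μ_n·τ_n − τ_data·x̄)/τ₀ = (-10.4885·0.283893 − 0.271801·-11.4) / 0.012092 = 0.120920/0.012092 ≈ 10.0.

μ₀ = 10.0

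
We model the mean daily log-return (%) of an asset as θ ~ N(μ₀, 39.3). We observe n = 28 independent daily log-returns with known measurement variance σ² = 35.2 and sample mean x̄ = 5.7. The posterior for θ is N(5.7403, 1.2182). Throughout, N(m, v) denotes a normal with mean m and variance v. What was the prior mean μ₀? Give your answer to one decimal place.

μ₀ = 7.0

The posterior mean is a precision-weighted average: μ_n = (τ₀μ₀ + τ_data·x̄)/(τ₀+τ_data), with τ₀=1/σ₀² and τ_data=n/σ².
Here τ₀ = 1/39.3 = 0.025445 and τ_data = 28/35.2 = 0.795455, so τ_n = 0.820900.
Rearranging for μ₀: μ₀ = (μ_n·τ_n − τ_data·x̄)/τ₀ = (5.7403·0.820900 − 0.795455·5.7) / 0.025445 = 0.178119/0.025445 ≈ 7.0.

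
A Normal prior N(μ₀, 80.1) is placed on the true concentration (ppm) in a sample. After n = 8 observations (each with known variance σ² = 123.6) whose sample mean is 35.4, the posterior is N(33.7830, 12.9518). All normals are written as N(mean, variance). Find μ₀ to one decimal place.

μ₀ = 25.4

The posterior mean is a precision-weighted average: μ_n = (τ₀μ₀ + τ_data·x̄)/(τ₀+τ_data), with τ₀=1/σ₀² and τ_data=n/σ².
Here τ₀ = 1/80.1 = 0.012484 and τ_data = 8/123.6 = 0.064725, so τ_n = 0.077209.
Rearranging for μ₀: μ₀ = (μ_n·τ_n − τ_data·x̄)/τ₀ = (33.7830·0.077209 − 0.064725·35.4) / 0.012484 = 0.317087/0.012484 ≈ 25.4.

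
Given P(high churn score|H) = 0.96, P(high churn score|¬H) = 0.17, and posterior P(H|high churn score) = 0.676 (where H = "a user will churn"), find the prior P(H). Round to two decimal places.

Bayes' rule in odds form gives O(H|E) = O(H)·[P(E|H)/P(E|¬H)], hence O(H) = O(H|E)/LR.
Posterior odds = 0.676/(1−0.676) = 2.0864. LR = 0.96/0.17 = 5.6471.
Prior odds = 2.0864/5.6471 = 0.3695, so P(H) = 0.3695/(1+0.3695) ≈ 0.27.

P(H) = 0.27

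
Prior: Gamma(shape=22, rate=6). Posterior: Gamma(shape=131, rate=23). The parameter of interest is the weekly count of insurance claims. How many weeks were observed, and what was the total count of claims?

A Gamma(α, β) prior (rate parametrization) on a Poisson rate with n observations summing to S gives posterior Gamma(α+S, β+n).
Matching: Σxᵢ = 131 − 22 = 109 and n = 23 − 6 = 17.

n = 17 weeks with total 109 claims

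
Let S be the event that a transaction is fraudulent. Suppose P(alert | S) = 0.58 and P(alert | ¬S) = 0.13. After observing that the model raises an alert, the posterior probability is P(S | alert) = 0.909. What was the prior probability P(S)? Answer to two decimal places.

In odds form, posterior odds = prior odds × likelihood ratio, so prior odds = posterior odds ÷ LR.
Posterior odds = 0.909/(1−0.909) = 9.9890. LR = 0.58/0.13 = 4.4615.
Prior odds = 9.9890/4.4615 = 2.2389, so P(S) = 2.2389/(1+2.2389) ≈ 0.69.

P(S) = 0.69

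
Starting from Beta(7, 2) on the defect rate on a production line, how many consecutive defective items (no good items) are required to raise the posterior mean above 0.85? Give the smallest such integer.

After k defective items and 0 good items the posterior is Beta(7+k, 2), with mean (7+k)/(7+2+k).
Set (7+k)/(9+k) > 0.85 and solve: k > (0.85·9 − 7)/(1 − 0.85) = 4.333.
The smallest integer exceeding 4.333 is 5, and checking k=5: (12)/(14) = 0.8571 > 0.85.

k = 5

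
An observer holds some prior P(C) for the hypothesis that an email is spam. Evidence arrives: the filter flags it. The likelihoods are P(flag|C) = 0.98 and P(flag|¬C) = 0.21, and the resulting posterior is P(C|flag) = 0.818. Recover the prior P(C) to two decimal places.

In odds form, posterior odds = prior odds × likelihood ratio, so prior odds = posterior odds ÷ LR.
Posterior odds = 0.818/(1−0.818) = 4.4945. LR = 0.98/0.21 = 4.6667.
Prior odds = 4.4945/4.6667 = 0.9631, so P(C) = 0.9631/(1+0.9631) ≈ 0.49.

P(C) = 0.49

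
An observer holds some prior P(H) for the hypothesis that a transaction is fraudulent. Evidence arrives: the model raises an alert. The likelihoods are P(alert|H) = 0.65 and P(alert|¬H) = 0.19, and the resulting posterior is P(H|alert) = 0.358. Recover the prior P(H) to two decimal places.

Bayes' rule in odds form gives O(H|E) = O(H)·[P(E|H)/P(E|¬H)], hence O(H) = O(H|E)/LR.
Posterior odds = 0.358/(1−0.358) = 0.5576. LR = 0.65/0.19 = 3.4211.
Prior odds = 0.5576/3.4211 = 0.1630, so P(H) = 0.1630/(1+0.1630) ≈ 0.14.

P(H) = 0.14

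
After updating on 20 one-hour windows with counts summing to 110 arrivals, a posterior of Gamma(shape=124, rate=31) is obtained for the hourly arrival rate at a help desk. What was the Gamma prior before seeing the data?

A Gamma(α, β) prior (rate parametrization) on a Poisson rate with n observations summing to S gives posterior Gamma(α+S, β+n).
So α = 124 − 110 = 14 and β = 31 − 20 = 11.

Gamma(shape=14, rate=11)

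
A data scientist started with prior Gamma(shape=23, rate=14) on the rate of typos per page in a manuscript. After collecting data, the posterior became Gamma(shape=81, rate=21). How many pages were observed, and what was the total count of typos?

A Gamma(α, β) prior (rate parametrization) on a Poisson rate with n observations summing to S gives posterior Gamma(α+S, β+n).
Matching: Σxᵢ = 81 − 23 = 58 and n = 21 − 14 = 7.

n = 7 pages with total 58 typos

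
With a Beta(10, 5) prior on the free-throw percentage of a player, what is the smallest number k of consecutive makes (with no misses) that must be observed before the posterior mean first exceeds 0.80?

After k makes and 0 misses the posterior is Beta(10+k, 5), with mean (10+k)/(10+5+k).
Set (10+k)/(15+k) > 0.80 and solve: k > (0.80·15 − 10)/(1 − 0.80) = 10.000.
The smallest integer exceeding 10.000 is 11.

k = 11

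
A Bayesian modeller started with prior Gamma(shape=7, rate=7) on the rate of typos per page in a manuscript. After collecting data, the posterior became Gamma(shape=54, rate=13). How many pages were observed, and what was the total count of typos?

Gamma–Poisson conjugacy: posterior shape = α + Σxᵢ, posterior rate = β + n.
Matching: Σxᵢ = 54 − 7 = 47 and n = 13 − 7 = 6.

n = 6 pages with total 47 typos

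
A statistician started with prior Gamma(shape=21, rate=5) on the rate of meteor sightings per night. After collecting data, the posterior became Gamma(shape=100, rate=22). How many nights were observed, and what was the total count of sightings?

Gamma–Poisson conjugacy: posterior shape = α + Σxᵢ, posterior rate = β + n.
Matching: Σxᵢ = 100 − 21 = 79 and n = 22 − 5 = 17.

n = 17 nights with total 79 sightings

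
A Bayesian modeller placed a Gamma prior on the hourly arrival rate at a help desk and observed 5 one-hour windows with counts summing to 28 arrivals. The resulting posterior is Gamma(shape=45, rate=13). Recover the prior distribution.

A Gamma(α, β) prior (rate parametrization) on a Poisson rate with n observations summing to S gives posterior Gamma(α+S, β+n).
So α = 45 − 28 = 17 and β = 13 − 5 = 8.

Gamma(shape=17, rate=8)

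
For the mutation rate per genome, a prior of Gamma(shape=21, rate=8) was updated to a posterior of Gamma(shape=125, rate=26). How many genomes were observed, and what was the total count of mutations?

A Gamma(α, β) prior (rate parametrization) on a Poisson rate with n observations summing to S gives posterior Gamma(α+S, β+n).
Matching: Σxᵢ = 125 − 21 = 104 and n = 26 − 8 = 18.

n = 18 genomes with total 104 mutations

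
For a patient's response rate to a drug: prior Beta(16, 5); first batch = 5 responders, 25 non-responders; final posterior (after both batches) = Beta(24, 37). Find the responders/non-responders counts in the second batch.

Because Beta–binomial updating is additive in the counts, the combined data contributed (α_post−α_prior, β_post−β_prior) successes and failures.
Total across both batches: 24−16=8 responders, 37−5=32 non-responders.
Subtract the first batch: 8−5=3 responders and 32−25=7 non-responders.

3 responders and 7 non-responders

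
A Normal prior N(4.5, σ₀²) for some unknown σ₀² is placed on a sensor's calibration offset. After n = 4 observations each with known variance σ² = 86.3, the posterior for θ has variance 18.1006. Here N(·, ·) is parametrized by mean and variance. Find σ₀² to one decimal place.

σ₀² = 112.4

For the Normal–Normal model with known σ², precisions add: τ_n = τ₀ + n/σ².
So 1/σ₀² = 1/18.1006 − 4/86.3 = 0.055247 − 0.046350 = 0.008897.
Hence σ₀² = 1/0.008897 ≈ 112.4.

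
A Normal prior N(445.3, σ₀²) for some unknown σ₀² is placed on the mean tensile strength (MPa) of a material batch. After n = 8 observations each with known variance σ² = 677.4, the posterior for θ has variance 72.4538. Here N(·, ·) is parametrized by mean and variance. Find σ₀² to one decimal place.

Posterior precision equals prior precision plus data precision: 1/σ_n² = 1/σ₀² + n/σ².
So 1/σ₀² = 1/72.4538 − 8/677.4 = 0.013802 − 0.011810 = 0.001992.
Hence σ₀² = 1/0.001992 ≈ 502.0.

σ₀² = 502.0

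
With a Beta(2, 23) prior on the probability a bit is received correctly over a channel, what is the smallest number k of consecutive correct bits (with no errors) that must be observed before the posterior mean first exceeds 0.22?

After k correct bits and 0 errors the posterior is Beta(2+k, 23), with mean (2+k)/(2+23+k).
Set (2+k)/(25+k) > 0.22 and solve: k > (0.22·25 − 2)/(1 − 0.22) = 4.487.
The smallest integer exceeding 4.487 is 5, and checking k=5: (7)/(30) = 0.2333 > 0.22.

k = 5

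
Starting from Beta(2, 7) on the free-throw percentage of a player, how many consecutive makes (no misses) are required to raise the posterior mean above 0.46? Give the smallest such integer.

k = 4

After k makes and 0 misses the posterior is Beta(2+k, 7), with mean (2+k)/(2+7+k).
Set (2+k)/(9+k) > 0.46 and solve: k > (0.46·9 − 2)/(1 − 0.46) = 3.963.
The smallest integer exceeding 3.963 is 4, and checking k=4: (6)/(13) = 0.4615 > 0.46.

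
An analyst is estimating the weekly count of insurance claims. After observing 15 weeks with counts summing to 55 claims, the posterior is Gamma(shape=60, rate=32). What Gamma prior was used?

Gamma–Poisson conjugacy: posterior shape = α + Σxᵢ, posterior rate = β + n.
So α = 60 − 55 = 5 and β = 32 − 15 = 17.

Gamma(shape=5, rate=17)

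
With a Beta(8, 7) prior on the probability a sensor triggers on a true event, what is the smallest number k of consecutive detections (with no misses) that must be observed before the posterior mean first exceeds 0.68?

After k detections and 0 misses the posterior is Beta(8+k, 7), with mean (8+k)/(8+7+k).
Set (8+k)/(15+k) > 0.68 and solve: k > (0.68·15 − 8)/(1 − 0.68) = 6.875.
The smallest integer exceeding 6.875 is 7, and checking k=7: (15)/(22) = 0.6818 > 0.68.

k = 7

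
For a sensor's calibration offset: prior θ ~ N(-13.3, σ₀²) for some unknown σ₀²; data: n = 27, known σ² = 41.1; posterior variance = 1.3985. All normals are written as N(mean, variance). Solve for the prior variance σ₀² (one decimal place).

σ₀² = 17.2

Posterior precision equals prior precision plus data precision: 1/σ_n² = 1/σ₀² + n/σ².
So 1/σ₀² = 1/1.3985 − 27/41.1 = 0.715052 − 0.656934 = 0.058118.
Hence σ₀² = 1/0.058118 ≈ 17.2.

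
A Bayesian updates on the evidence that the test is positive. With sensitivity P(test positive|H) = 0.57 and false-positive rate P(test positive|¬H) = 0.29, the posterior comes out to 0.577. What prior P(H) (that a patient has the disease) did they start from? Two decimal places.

P(H) = 0.41

In odds form, posterior odds = prior odds × likelihood ratio, so prior odds = posterior odds ÷ LR.
Posterior odds = 0.577/(1−0.577) = 1.3641. LR = 0.57/0.29 = 1.9655.
Prior odds = 1.3641/1.9655 = 0.6940, so P(H) = 0.6940/(1+0.6940) ≈ 0.41.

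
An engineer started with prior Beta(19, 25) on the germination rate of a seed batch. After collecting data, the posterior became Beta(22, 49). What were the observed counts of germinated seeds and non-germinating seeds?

3 germinated seeds and 24 non-germinating seeds

Under Beta–binomial conjugacy the posterior parameters are (a+s, b+f).
So s = 22 − 19 = 3 and f = 49 − 25 = 24.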